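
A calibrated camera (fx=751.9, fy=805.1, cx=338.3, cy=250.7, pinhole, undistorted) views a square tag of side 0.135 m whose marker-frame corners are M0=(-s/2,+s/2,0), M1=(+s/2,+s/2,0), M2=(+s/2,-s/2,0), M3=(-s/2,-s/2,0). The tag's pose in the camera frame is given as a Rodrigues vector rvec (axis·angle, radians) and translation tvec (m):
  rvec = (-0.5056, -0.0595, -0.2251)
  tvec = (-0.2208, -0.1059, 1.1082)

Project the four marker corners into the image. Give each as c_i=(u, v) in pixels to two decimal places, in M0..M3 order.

Intrinsics K: fx=751.9, fy=805.1, cx=338.3, cy=250.7
Marker side s = 0.135 m; corners in marker frame (Z=0):
  M0 = (-0.0675, +0.0675, 0)
  M1 = (+0.0675, +0.0675, 0)
  M2 = (+0.0675, -0.0675, 0)
  M3 = (-0.0675, -0.0675, 0)
rvec = (-0.5056, -0.0595, -0.2251), |rvec| = θ = 0.55663 rad = 31.893°
Rodrigues: sinθ=0.52833, 1−cosθ=0.15096; R = I + sinθ·[k]× + (1−cosθ)·[k]×²:
    [+0.97359 +0.22831 -0.00102]
    [-0.19900 +0.85076 +0.48642]
    [+0.11193 -0.47337 +0.87373]
t = (-0.2208, -0.1059, 1.1082) m
M0: Pc = R·M0+t = (-0.27111, -0.03504, +1.06869); u = 751.9·(-0.27111)/1.06869 + 338.3 = 147.5579, v = 805.1·(-0.03504)/1.06869 + 250.7 = 224.3017
M1: Pc = R·M1+t = (-0.13967, -0.06191, +1.08380); u = 751.9·(-0.13967)/1.08380 + 338.3 = 241.4012, v = 805.1·(-0.06191)/1.08380 + 250.7 = 204.7134
M2: Pc = R·M2+t = (-0.17049, -0.17676, +1.14771); u = 751.9·(-0.17049)/1.14771 + 338.3 = 226.6040, v = 805.1·(-0.17676)/1.14771 + 250.7 = 126.7062
M3: Pc = R·M3+t = (-0.30193, -0.14989, +1.13260); u = 751.9·(-0.30193)/1.13260 + 338.3 = 137.8582, v = 805.1·(-0.14989)/1.13260 + 250.7 = 144.1486

c0=(147.56, 224.30) c1=(241.40, 204.71) c2=(226.60, 126.71) c3=(137.86, 144.15)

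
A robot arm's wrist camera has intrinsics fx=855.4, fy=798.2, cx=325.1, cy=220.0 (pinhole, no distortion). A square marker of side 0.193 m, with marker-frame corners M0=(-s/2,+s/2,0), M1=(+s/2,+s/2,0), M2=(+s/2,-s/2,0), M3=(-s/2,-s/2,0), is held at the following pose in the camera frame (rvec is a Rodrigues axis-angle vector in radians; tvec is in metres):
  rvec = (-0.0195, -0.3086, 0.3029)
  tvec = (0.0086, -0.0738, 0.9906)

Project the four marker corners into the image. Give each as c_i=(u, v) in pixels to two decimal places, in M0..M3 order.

Intrinsics K: fx=855.4, fy=798.2, cx=325.1, cy=220.0
Marker side s = 0.193 m; corners in marker frame (Z=0):
  M0 = (-0.0965, +0.0965, 0)
  M1 = (+0.0965, +0.0965, 0)
  M2 = (+0.0965, -0.0965, 0)
  M3 = (-0.0965, -0.0965, 0)
rvec = (-0.0195, -0.3086, 0.3029), |rvec| = θ = 0.43285 rad = 24.801°
Rodrigues: sinθ=0.41946, 1−cosθ=0.09223; R = I + sinθ·[k]× + (1−cosθ)·[k]×²:
    [+0.90796 -0.29057 -0.30196]
    [+0.29649 +0.95465 -0.02712]
    [+0.29615 -0.06491 +0.95293]
t = (0.0086, -0.0738, 0.9906) m
M0: Pc = R·M0+t = (-0.10706, -0.01029, +0.95576); u = 855.4·(-0.10706)/0.95576 + 325.1 = 229.2836, v = 798.2·(-0.01029)/0.95576 + 220.0 = 211.4083
M1: Pc = R·M1+t = (+0.06818, +0.04694, +1.01291); u = 855.4·(+0.06818)/1.01291 + 325.1 = 382.6762, v = 798.2·(+0.04694)/1.01291 + 220.0 = 256.9860
M2: Pc = R·M2+t = (+0.12426, -0.13731, +1.02544); u = 855.4·(+0.12426)/1.02544 + 325.1 = 428.7530, v = 798.2·(-0.13731)/1.02544 + 220.0 = 113.1166
M3: Pc = R·M3+t = (-0.05098, -0.19454, +0.96829); u = 855.4·(-0.05098)/0.96829 + 325.1 = 280.0649, v = 798.2·(-0.19454)/0.96829 + 220.0 = 59.6362

c0=(229.28, 211.41) c1=(382.68, 256.99) c2=(428.75, 113.12) c3=(280.06, 59.64)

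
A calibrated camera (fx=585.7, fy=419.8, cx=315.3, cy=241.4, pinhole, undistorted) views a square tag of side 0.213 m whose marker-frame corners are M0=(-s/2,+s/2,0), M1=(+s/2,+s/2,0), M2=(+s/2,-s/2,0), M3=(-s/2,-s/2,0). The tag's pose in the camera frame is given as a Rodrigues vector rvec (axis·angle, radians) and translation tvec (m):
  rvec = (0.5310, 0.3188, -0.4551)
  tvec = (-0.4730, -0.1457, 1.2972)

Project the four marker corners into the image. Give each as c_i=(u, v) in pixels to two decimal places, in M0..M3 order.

Intrinsics K: fx=585.7, fy=419.8, cx=315.3, cy=241.4
Marker side s = 0.213 m; corners in marker frame (Z=0):
  M0 = (-0.1065, +0.1065, 0)
  M1 = (+0.1065, +0.1065, 0)
  M2 = (+0.1065, -0.1065, 0)
  M3 = (-0.1065, -0.1065, 0)
rvec = (0.5310, 0.3188, -0.4551), |rvec| = θ = 0.76858 rad = 44.036°
Rodrigues: sinθ=0.69511, 1−cosθ=0.28110; R = I + sinθ·[k]× + (1−cosθ)·[k]×²:
    [+0.85308 +0.49216 +0.17333]
    [-0.33104 +0.76726 -0.54929]
    [-0.40332 +0.41120 +0.81746]
t = (-0.4730, -0.1457, 1.2972) m
M0: Pc = R·M0+t = (-0.51144, -0.02873, +1.38395); u = 585.7·(-0.51144)/1.38395 + 315.3 = 98.8544, v = 419.8·(-0.02873)/1.38395 + 241.4 = 232.6851
M1: Pc = R·M1+t = (-0.32973, -0.09924, +1.29804); u = 585.7·(-0.32973)/1.29804 + 315.3 = 166.5183, v = 419.8·(-0.09924)/1.29804 + 241.4 = 209.3039
M2: Pc = R·M2+t = (-0.43456, -0.26267, +1.21045); u = 585.7·(-0.43456)/1.21045 + 315.3 = 105.0292, v = 419.8·(-0.26267)/1.21045 + 241.4 = 150.3029
M3: Pc = R·M3+t = (-0.61627, -0.19216, +1.29636); u = 585.7·(-0.61627)/1.29636 + 315.3 = 36.8685, v = 419.8·(-0.19216)/1.29636 + 241.4 = 179.1737

c0=(98.85, 232.69) c1=(166.52, 209.30) c2=(105.03, 150.30) c3=(36.87, 179.17)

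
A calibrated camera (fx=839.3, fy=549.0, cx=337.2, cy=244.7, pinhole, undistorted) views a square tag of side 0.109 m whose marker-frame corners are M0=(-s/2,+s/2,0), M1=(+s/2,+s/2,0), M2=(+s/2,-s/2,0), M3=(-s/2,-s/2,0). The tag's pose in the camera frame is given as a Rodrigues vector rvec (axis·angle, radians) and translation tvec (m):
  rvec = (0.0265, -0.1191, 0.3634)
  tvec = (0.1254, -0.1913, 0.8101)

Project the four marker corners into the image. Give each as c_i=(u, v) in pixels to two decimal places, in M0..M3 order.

Intrinsics K: fx=839.3, fy=549.0, cx=337.2, cy=244.7
Marker side s = 0.109 m; corners in marker frame (Z=0):
  M0 = (-0.0545, +0.0545, 0)
  M1 = (+0.0545, +0.0545, 0)
  M2 = (+0.0545, -0.0545, 0)
  M3 = (-0.0545, -0.0545, 0)
rvec = (0.0265, -0.1191, 0.3634), |rvec| = θ = 0.38334 rad = 21.964°
Rodrigues: sinθ=0.37402, 1−cosθ=0.07258; R = I + sinθ·[k]× + (1−cosθ)·[k]×²:
    [+0.92777 -0.35612 -0.11145]
    [+0.35301 +0.93443 -0.04723]
    [+0.12096 +0.00448 +0.99265]
t = (0.1254, -0.1913, 0.8101) m
M0: Pc = R·M0+t = (+0.05543, -0.15961, +0.80375); u = 839.3·(+0.05543)/0.80375 + 337.2 = 395.0793, v = 549.0·(-0.15961)/0.80375 + 244.7 = 135.6772
M1: Pc = R·M1+t = (+0.15655, -0.12113, +0.81694); u = 839.3·(+0.15655)/0.81694 + 337.2 = 498.0403, v = 549.0·(-0.12113)/0.81694 + 244.7 = 163.2946
M2: Pc = R·M2+t = (+0.19537, -0.22299, +0.81645); u = 839.3·(+0.19537)/0.81645 + 337.2 = 538.0405, v = 549.0·(-0.22299)/0.81645 + 244.7 = 94.7577
M3: Pc = R·M3+t = (+0.09425, -0.26147, +0.80326); u = 839.3·(+0.09425)/0.80326 + 337.2 = 435.6734, v = 549.0·(-0.26147)/0.80326 + 244.7 = 65.9985

c0=(395.08, 135.68) c1=(498.04, 163.29) c2=(538.04, 94.76) c3=(435.67, 66.00)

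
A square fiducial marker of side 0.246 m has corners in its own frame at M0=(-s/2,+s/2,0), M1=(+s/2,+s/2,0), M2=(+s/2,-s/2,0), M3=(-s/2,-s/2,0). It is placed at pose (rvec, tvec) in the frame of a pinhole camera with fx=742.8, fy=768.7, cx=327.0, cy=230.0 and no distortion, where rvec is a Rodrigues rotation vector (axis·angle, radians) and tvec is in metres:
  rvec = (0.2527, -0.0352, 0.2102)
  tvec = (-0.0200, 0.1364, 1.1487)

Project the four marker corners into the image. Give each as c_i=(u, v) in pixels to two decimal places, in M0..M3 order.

c0=(221.62, 379.62) c1=(373.53, 409.93) c2=(410.22, 260.60) c3=(250.59, 226.64)

Intrinsics K: fx=742.8, fy=768.7, cx=327.0, cy=230.0
Marker side s = 0.246 m; corners in marker frame (Z=0):
  M0 = (-0.1230, +0.1230, 0)
  M1 = (+0.1230, +0.1230, 0)
  M2 = (+0.1230, -0.1230, 0)
  M3 = (-0.1230, -0.1230, 0)
rvec = (0.2527, -0.0352, 0.2102), |rvec| = θ = 0.33058 rad = 18.941°
Rodrigues: sinθ=0.32459, 1−cosθ=0.05414; R = I + sinθ·[k]× + (1−cosθ)·[k]×²:
    [+0.97749 -0.21080 -0.00824]
    [+0.20199 +0.94647 -0.25179]
    [+0.06088 +0.24446 +0.96775]
t = (-0.0200, 0.1364, 1.1487) m
M0: Pc = R·M0+t = (-0.16616, +0.22797, +1.17128); u = 742.8·(-0.16616)/1.17128 + 327.0 = 221.6249, v = 768.7·(+0.22797)/1.17128 + 230.0 = 379.6156
M1: Pc = R·M1+t = (+0.07430, +0.27766, +1.18626); u = 742.8·(+0.07430)/1.18626 + 327.0 = 373.5267, v = 768.7·(+0.27766)/1.18626 + 230.0 = 409.9250
M2: Pc = R·M2+t = (+0.12616, +0.04483, +1.12612); u = 742.8·(+0.12616)/1.12612 + 327.0 = 410.2165, v = 768.7·(+0.04483)/1.12612 + 230.0 = 260.6003
M3: Pc = R·M3+t = (-0.11430, -0.00486, +1.11114); u = 742.8·(-0.11430)/1.11114 + 327.0 = 250.5881, v = 768.7·(-0.00486)/1.11114 + 230.0 = 226.6379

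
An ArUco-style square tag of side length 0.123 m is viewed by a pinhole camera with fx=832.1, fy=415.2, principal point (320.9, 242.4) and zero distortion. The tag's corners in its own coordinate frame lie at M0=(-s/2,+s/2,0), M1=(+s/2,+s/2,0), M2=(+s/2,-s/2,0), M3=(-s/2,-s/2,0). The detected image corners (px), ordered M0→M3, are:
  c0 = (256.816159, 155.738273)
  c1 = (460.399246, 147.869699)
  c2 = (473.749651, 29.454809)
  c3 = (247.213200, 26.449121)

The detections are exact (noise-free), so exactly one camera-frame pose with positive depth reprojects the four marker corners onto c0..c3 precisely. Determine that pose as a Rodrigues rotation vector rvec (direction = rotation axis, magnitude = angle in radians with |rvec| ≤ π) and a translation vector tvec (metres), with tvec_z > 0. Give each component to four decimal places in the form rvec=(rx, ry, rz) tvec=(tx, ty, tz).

Intrinsics K: fx=832.1, fy=415.2, cx=320.9, cy=242.4
Marker side s = 0.123 m; corners in marker frame (Z=0):
  M0 = (-0.0615, +0.0615, 0)
  M1 = (+0.0615, +0.0615, 0)
  M2 = (+0.0615, -0.0615, 0)
  M3 = (-0.0615, -0.0615, 0)
Detected image corners:
  c0 = (256.816159, 155.738273) px
  c1 = (460.399246, 147.869699) px
  c2 = (473.749651, 29.454809) px
  c3 = (247.213200, 26.449121) px
Planar DLT: solve 8×8 A·h = b for H (H[2,2]=1):
  H  [+2006.25917 +294.84746 +364.32827]
  H  [+43.55532 +1083.50154 +93.15226]
  H  [+0.73098 +0.87409 +1.00000]
B = K⁻¹H; ‖b₁‖=2.274053, ‖b₂‖=2.274053; λ = 2/(‖b₁‖+‖b₂‖) = 0.439744, sign → tz>0 ⇒ λ=+0.439744
r₁ = λ·B[:,0] = (+0.93629,-0.14153,+0.32145); r₂ = λ·B[:,1] = (+0.00758,+0.92315,+0.38438)
r₃ = r₁×r₂ = (-0.35114,-0.35745,+0.86541); SVD([r₁ r₂ r₃]) → R = UVᵀ:
  R  [+0.93629 +0.00758 -0.35114]
  R  [-0.14153 +0.92315 -0.35745]
  R  [+0.32145 +0.38438 +0.86541]
t = (+0.02295, -0.15807, +0.43974) m
tr R = 2.724841; θ = arccos((tr R − 1)/2) = 0.530764 rad = 30.411°
axis k = ((R−Rᵀ)₃₂, (R−Rᵀ)₁₃, (R−Rᵀ)₂₁) / (2 sinθ) = (+0.732753, -0.664362, -0.147295)
rvec = θ·k = (+0.388919, -0.352619, -0.078179)

rvec=(0.3889, -0.3526, -0.0782) tvec=(0.0230, -0.1581, 0.4397)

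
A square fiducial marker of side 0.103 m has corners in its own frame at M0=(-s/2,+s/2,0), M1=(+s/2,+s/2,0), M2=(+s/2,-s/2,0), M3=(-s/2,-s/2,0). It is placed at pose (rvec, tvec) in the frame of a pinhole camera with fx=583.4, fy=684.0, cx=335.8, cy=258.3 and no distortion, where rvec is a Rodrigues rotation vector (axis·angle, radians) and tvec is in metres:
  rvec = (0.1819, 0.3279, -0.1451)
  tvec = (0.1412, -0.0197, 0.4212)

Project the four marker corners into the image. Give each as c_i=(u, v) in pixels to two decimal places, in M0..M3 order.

c0=(468.84, 313.76) c1=(616.48, 299.25) c2=(601.81, 127.81) c3=(449.90, 156.48)

Intrinsics K: fx=583.4, fy=684.0, cx=335.8, cy=258.3
Marker side s = 0.103 m; corners in marker frame (Z=0):
  M0 = (-0.0515, +0.0515, 0)
  M1 = (+0.0515, +0.0515, 0)
  M2 = (+0.0515, -0.0515, 0)
  M3 = (-0.0515, -0.0515, 0)
rvec = (0.1819, 0.3279, -0.1451), |rvec| = θ = 0.40207 rad = 23.037°
Rodrigues: sinθ=0.39132, 1−cosθ=0.07975; R = I + sinθ·[k]× + (1−cosθ)·[k]×²:
    [+0.93658 +0.17064 +0.30612]
    [-0.11180 +0.97329 -0.20051]
    [-0.33216 +0.15357 +0.93064]
t = (0.1412, -0.0197, 0.4212) m
M0: Pc = R·M0+t = (+0.10175, +0.03618, +0.44621); u = 583.4·(+0.10175)/0.44621 + 335.8 = 468.8382, v = 684.0·(+0.03618)/0.44621 + 258.3 = 313.7635
M1: Pc = R·M1+t = (+0.19822, +0.02467, +0.41200); u = 583.4·(+0.19822)/0.41200 + 335.8 = 616.4841, v = 684.0·(+0.02467)/0.41200 + 258.3 = 299.2515
M2: Pc = R·M2+t = (+0.18065, -0.07558, +0.39619); u = 583.4·(+0.18065)/0.39619 + 335.8 = 601.8083, v = 684.0·(-0.07558)/0.39619 + 258.3 = 127.8100
M3: Pc = R·M3+t = (+0.08418, -0.06407, +0.43040); u = 583.4·(+0.08418)/0.43040 + 335.8 = 449.9028, v = 684.0·(-0.06407)/0.43040 + 258.3 = 156.4830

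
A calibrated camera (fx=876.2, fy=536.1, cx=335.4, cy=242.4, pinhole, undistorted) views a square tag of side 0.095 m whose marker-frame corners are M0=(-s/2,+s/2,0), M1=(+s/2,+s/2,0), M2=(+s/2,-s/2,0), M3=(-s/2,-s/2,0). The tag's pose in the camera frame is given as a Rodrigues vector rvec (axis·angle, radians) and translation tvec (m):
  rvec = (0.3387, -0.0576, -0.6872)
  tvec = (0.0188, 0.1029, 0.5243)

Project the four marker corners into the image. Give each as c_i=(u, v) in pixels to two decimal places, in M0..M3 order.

Intrinsics K: fx=876.2, fy=536.1, cx=335.4, cy=242.4
Marker side s = 0.095 m; corners in marker frame (Z=0):
  M0 = (-0.0475, +0.0475, 0)
  M1 = (+0.0475, +0.0475, 0)
  M2 = (+0.0475, -0.0475, 0)
  M3 = (-0.0475, -0.0475, 0)
rvec = (0.3387, -0.0576, -0.6872), |rvec| = θ = 0.76830 rad = 44.020°
Rodrigues: sinθ=0.69491, 1−cosθ=0.28090; R = I + sinθ·[k]× + (1−cosθ)·[k]×²:
    [+0.77369 +0.61228 -0.16286]
    [-0.63084 +0.72067 -0.28751]
    [-0.05867 +0.32519 +0.94383]
t = (0.0188, 0.1029, 0.5243) m
M0: Pc = R·M0+t = (+0.01113, +0.16710, +0.54253); u = 876.2·(+0.01113)/0.54253 + 335.4 = 353.3799, v = 536.1·(+0.16710)/0.54253 + 242.4 = 407.5159
M1: Pc = R·M1+t = (+0.08463, +0.10717, +0.53696); u = 876.2·(+0.08463)/0.53696 + 335.4 = 473.5030, v = 536.1·(+0.10717)/0.53696 + 242.4 = 349.3953
M2: Pc = R·M2+t = (+0.02647, +0.03870, +0.50607); u = 876.2·(+0.02647)/0.50607 + 335.4 = 381.2248, v = 536.1·(+0.03870)/0.50607 + 242.4 = 283.3997
M3: Pc = R·M3+t = (-0.04703, +0.09863, +0.51164); u = 876.2·(-0.04703)/0.51164 + 335.4 = 254.8540, v = 536.1·(+0.09863)/0.51164 + 242.4 = 345.7484

c0=(353.38, 407.52) c1=(473.50, 349.40) c2=(381.22, 283.40) c3=(254.85, 345.75)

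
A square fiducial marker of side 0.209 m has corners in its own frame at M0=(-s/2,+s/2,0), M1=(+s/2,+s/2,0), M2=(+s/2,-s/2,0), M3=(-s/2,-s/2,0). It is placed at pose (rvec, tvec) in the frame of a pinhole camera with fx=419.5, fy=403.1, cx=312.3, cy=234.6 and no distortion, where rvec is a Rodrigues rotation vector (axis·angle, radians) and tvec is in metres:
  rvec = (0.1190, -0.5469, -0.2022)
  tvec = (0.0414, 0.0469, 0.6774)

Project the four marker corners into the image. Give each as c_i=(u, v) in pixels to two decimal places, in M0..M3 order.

c0=(293.19, 342.46) c1=(393.84, 302.24) c2=(378.25, 190.48) c3=(269.17, 213.63)

Intrinsics K: fx=419.5, fy=403.1, cx=312.3, cy=234.6
Marker side s = 0.209 m; corners in marker frame (Z=0):
  M0 = (-0.1045, +0.1045, 0)
  M1 = (+0.1045, +0.1045, 0)
  M2 = (+0.1045, -0.1045, 0)
  M3 = (-0.1045, -0.1045, 0)
rvec = (0.1190, -0.5469, -0.2022), |rvec| = θ = 0.59510 rad = 34.097°
Rodrigues: sinθ=0.56059, 1−cosθ=0.17191; R = I + sinθ·[k]× + (1−cosθ)·[k]×²:
    [+0.83497 +0.15888 -0.52687]
    [-0.22207 +0.97328 -0.05842]
    [+0.50351 +0.16578 +0.84794]
t = (0.0414, 0.0469, 0.6774) m
M0: Pc = R·M0+t = (-0.02925, +0.17181, +0.64211); u = 419.5·(-0.02925)/0.64211 + 312.3 = 293.1901, v = 403.1·(+0.17181)/0.64211 + 234.6 = 342.4606
M1: Pc = R·M1+t = (+0.14526, +0.12540, +0.74734); u = 419.5·(+0.14526)/0.74734 + 312.3 = 393.8364, v = 403.1·(+0.12540)/0.74734 + 234.6 = 302.2392
M2: Pc = R·M2+t = (+0.11205, -0.07801, +0.71269); u = 419.5·(+0.11205)/0.71269 + 312.3 = 378.2544, v = 403.1·(-0.07801)/0.71269 + 234.6 = 190.4753
M3: Pc = R·M3+t = (-0.06246, -0.03160, +0.60746); u = 419.5·(-0.06246)/0.60746 + 312.3 = 269.1682, v = 403.1·(-0.03160)/0.60746 + 234.6 = 213.6296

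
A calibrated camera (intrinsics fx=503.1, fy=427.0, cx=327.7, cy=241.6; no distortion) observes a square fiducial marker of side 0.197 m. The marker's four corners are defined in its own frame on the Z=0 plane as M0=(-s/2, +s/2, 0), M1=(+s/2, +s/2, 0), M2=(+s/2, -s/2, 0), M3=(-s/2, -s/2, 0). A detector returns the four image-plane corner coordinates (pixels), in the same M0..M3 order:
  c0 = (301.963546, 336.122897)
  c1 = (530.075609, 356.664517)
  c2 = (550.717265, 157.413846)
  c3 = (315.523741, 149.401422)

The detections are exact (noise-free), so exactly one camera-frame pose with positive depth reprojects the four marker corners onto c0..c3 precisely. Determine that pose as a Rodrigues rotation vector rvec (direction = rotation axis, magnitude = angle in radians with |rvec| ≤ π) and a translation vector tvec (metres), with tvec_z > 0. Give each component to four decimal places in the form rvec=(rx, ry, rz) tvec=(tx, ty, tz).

Intrinsics K: fx=503.1, fy=427.0, cx=327.7, cy=241.6
Marker side s = 0.197 m; corners in marker frame (Z=0):
  M0 = (-0.0985, +0.0985, 0)
  M1 = (+0.0985, +0.0985, 0)
  M2 = (+0.0985, -0.0985, 0)
  M3 = (-0.0985, -0.0985, 0)
Detected image corners:
  c0 = (301.963546, 336.122897) px
  c1 = (530.075609, 356.664517) px
  c2 = (550.717265, 157.413846) px
  c3 = (315.523741, 149.401422) px
Planar DLT: solve 8×8 A·h = b for H (H[2,2]=1):
  H  [+1031.66446 -30.95484 +420.59071]
  H  [-11.88266 +1011.08313 +250.89905]
  H  [-0.33918 +0.13013 +1.00000]
B = K⁻¹H; ‖b₁‖=2.302585, ‖b₂‖=2.302585; λ = 2/(‖b₁‖+‖b₂‖) = 0.434295, sign → tz>0 ⇒ λ=+0.434295
r₁ = λ·B[:,0] = (+0.98652,+0.07126,-0.14731); r₂ = λ·B[:,1] = (-0.06353,+0.99638,+0.05652)
r₃ = r₁×r₂ = (+0.15080,-0.04640,+0.98747); SVD([r₁ r₂ r₃]) → R = UVᵀ:
  R  [+0.98652 -0.06353 +0.15080]
  R  [+0.07126 +0.99638 -0.04640]
  R  [-0.14731 +0.05652 +0.98747]
t = (+0.08019, +0.00946, +0.43429) m
tr R = 2.970374; θ = arccos((tr R − 1)/2) = 0.172337 rad = 9.874°
axis k = ((R−Rᵀ)₃₂, (R−Rᵀ)₁₃, (R−Rᵀ)₂₁) / (2 sinθ) = (+0.300065, +0.869191, +0.393025)
rvec = θ·k = (+0.051712, +0.149793, +0.067733)

rvec=(0.0517, 0.1498, 0.0677) tvec=(0.0802, 0.0095, 0.4343)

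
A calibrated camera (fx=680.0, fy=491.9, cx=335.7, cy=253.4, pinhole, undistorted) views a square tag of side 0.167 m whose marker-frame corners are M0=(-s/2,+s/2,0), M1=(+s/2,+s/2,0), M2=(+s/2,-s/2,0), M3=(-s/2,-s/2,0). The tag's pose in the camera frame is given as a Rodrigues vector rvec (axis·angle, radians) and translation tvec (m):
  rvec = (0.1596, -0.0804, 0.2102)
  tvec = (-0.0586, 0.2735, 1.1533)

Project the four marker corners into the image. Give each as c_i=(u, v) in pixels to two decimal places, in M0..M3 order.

c0=(242.98, 396.72) c1=(338.56, 408.84) c2=(359.77, 343.18) c3=(262.38, 329.86)

Intrinsics K: fx=680.0, fy=491.9, cx=335.7, cy=253.4
Marker side s = 0.167 m; corners in marker frame (Z=0):
  M0 = (-0.0835, +0.0835, 0)
  M1 = (+0.0835, +0.0835, 0)
  M2 = (+0.0835, -0.0835, 0)
  M3 = (-0.0835, -0.0835, 0)
rvec = (0.1596, -0.0804, 0.2102), |rvec| = θ = 0.27590 rad = 15.808°
Rodrigues: sinθ=0.27241, 1−cosθ=0.03782; R = I + sinθ·[k]× + (1−cosθ)·[k]×²:
    [+0.97484 -0.21392 -0.06272]
    [+0.20117 +0.96539 -0.16598]
    [+0.09605 +0.14919 +0.98413]
t = (-0.0586, 0.2735, 1.1533) m
M0: Pc = R·M0+t = (-0.15786, +0.33731, +1.15774); u = 680.0·(-0.15786)/1.15774 + 335.7 = 242.9799, v = 491.9·(+0.33731)/1.15774 + 253.4 = 396.7177
M1: Pc = R·M1+t = (+0.00494, +0.37091, +1.17378); u = 680.0·(+0.00494)/1.17378 + 335.7 = 338.5599, v = 491.9·(+0.37091)/1.17378 + 253.4 = 408.8379
M2: Pc = R·M2+t = (+0.04066, +0.20969, +1.14886); u = 680.0·(+0.04066)/1.14886 + 335.7 = 359.7668, v = 491.9·(+0.20969)/1.14886 + 253.4 = 343.1802
M3: Pc = R·M3+t = (-0.12214, +0.17609, +1.13282); u = 680.0·(-0.12214)/1.13282 + 335.7 = 262.3850, v = 491.9·(+0.17609)/1.13282 + 253.4 = 329.8637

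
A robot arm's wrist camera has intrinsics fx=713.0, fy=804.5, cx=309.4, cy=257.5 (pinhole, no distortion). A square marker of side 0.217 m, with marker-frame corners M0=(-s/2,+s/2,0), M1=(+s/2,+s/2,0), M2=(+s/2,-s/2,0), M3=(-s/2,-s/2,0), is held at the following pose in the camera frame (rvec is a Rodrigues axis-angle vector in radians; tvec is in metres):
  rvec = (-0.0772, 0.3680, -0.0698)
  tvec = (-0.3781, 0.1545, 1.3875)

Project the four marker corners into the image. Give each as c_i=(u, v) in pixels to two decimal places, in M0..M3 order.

c0=(71.23, 411.59) c1=(164.99, 409.78) c2=(160.86, 279.81) c3=(68.57, 288.60)

Intrinsics K: fx=713.0, fy=804.5, cx=309.4, cy=257.5
Marker side s = 0.217 m; corners in marker frame (Z=0):
  M0 = (-0.1085, +0.1085, 0)
  M1 = (+0.1085, +0.1085, 0)
  M2 = (+0.1085, -0.1085, 0)
  M3 = (-0.1085, -0.1085, 0)
rvec = (-0.0772, 0.3680, -0.0698), |rvec| = θ = 0.38243 rad = 21.912°
Rodrigues: sinθ=0.37318, 1−cosθ=0.07224; R = I + sinθ·[k]× + (1−cosθ)·[k]×²:
    [+0.93070 +0.05408 +0.36176]
    [-0.08214 +0.99465 +0.06264]
    [-0.35643 -0.08802 +0.93017]
t = (-0.3781, 0.1545, 1.3875) m
M0: Pc = R·M0+t = (-0.47321, +0.27133, +1.41662); u = 713.0·(-0.47321)/1.41662 + 309.4 = 71.2270, v = 804.5·(+0.27133)/1.41662 + 257.5 = 411.5894
M1: Pc = R·M1+t = (-0.27125, +0.25351, +1.33928); u = 713.0·(-0.27125)/1.33928 + 309.4 = 164.9921, v = 804.5·(+0.25351)/1.33928 + 257.5 = 409.7809
M2: Pc = R·M2+t = (-0.28299, +0.03767, +1.35838); u = 713.0·(-0.28299)/1.35838 + 309.4 = 160.8630, v = 804.5·(+0.03767)/1.35838 + 257.5 = 279.8089
M3: Pc = R·M3+t = (-0.48495, +0.05549, +1.43572); u = 713.0·(-0.48495)/1.43572 + 309.4 = 68.5677, v = 804.5·(+0.05549)/1.43572 + 257.5 = 288.5953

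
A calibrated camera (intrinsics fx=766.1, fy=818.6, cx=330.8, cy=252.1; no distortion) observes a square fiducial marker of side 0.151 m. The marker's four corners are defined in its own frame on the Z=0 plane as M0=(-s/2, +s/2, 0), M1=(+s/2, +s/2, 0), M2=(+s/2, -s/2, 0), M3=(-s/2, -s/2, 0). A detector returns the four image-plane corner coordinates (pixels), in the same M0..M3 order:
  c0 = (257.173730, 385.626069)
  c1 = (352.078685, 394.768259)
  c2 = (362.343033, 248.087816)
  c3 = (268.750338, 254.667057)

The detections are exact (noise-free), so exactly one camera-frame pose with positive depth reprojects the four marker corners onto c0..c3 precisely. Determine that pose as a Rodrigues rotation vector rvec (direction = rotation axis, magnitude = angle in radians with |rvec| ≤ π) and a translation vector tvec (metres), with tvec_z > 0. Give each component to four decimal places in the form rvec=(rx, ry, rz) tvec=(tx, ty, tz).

Intrinsics K: fx=766.1, fy=818.6, cx=330.8, cy=252.1
Marker side s = 0.151 m; corners in marker frame (Z=0):
  M0 = (-0.0755, +0.0755, 0)
  M1 = (+0.0755, +0.0755, 0)
  M2 = (+0.0755, -0.0755, 0)
  M3 = (-0.0755, -0.0755, 0)
Detected image corners:
  c0 = (257.173730, 385.626069) px
  c1 = (352.078685, 394.768259) px
  c2 = (362.343033, 248.087816) px
  c3 = (268.750338, 254.667057) px
Planar DLT: solve 8×8 A·h = b for H (H[2,2]=1):
  H  [+392.05159 -128.04668 +307.49765]
  H  [-232.27876 +858.99994 +319.81349]
  H  [-0.74835 -0.17892 +1.00000]
B = K⁻¹H; ‖b₁‖=1.122456, ‖b₂‖=1.122456; λ = 2/(‖b₁‖+‖b₂‖) = 0.890904, sign → tz>0 ⇒ λ=+0.890904
r₁ = λ·B[:,0] = (+0.74380,-0.04747,-0.66671); r₂ = λ·B[:,1] = (-0.08008,+0.98396,-0.15940)
r₃ = r₁×r₂ = (+0.66358,+0.17195,+0.72807); SVD([r₁ r₂ r₃]) → R = UVᵀ:
  R  [+0.74380 -0.08008 +0.66358]
  R  [-0.04747 +0.98396 +0.17195]
  R  [-0.66671 -0.15940 +0.72807]
t = (-0.02710, +0.07369, +0.89090) m
tr R = 2.455837; θ = arccos((tr R − 1)/2) = 0.755515 rad = 43.288°
axis k = ((R−Rᵀ)₃₂, (R−Rᵀ)₁₃, (R−Rᵀ)₂₁) / (2 sinθ) = (-0.241627, +0.970078, +0.023778)
rvec = θ·k = (-0.182553, +0.732908, +0.017964)

rvec=(-0.1826, 0.7329, 0.0180) tvec=(-0.0271, 0.0737, 0.8909)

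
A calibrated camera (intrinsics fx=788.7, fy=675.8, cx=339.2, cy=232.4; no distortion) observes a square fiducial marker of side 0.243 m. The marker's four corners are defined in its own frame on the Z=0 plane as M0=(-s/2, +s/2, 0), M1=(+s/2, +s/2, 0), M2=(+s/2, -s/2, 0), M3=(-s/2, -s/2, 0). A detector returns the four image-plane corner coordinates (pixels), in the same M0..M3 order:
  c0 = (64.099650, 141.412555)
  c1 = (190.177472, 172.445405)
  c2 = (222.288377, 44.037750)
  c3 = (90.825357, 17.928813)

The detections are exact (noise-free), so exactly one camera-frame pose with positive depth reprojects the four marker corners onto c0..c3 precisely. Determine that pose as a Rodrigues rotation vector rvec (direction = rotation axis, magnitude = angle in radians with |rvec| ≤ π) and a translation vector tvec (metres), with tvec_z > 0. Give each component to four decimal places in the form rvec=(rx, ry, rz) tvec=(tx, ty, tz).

Intrinsics K: fx=788.7, fy=675.8, cx=339.2, cy=232.4
Marker side s = 0.243 m; corners in marker frame (Z=0):
  M0 = (-0.1215, +0.1215, 0)
  M1 = (+0.1215, +0.1215, 0)
  M2 = (+0.1215, -0.1215, 0)
  M3 = (-0.1215, -0.1215, 0)
Detected image corners:
  c0 = (64.099650, 141.412555) px
  c1 = (190.177472, 172.445405) px
  c2 = (222.288377, 44.037750) px
  c3 = (90.825357, 17.928813) px
Planar DLT: solve 8×8 A·h = b for H (H[2,2]=1):
  H  [+502.78420 -102.55480 +140.13082]
  H  [+99.87519 +530.15090 +94.61074]
  H  [-0.19008 +0.12868 +1.00000]
B = K⁻¹H; ‖b₁‖=0.773859, ‖b₂‖=0.773859; λ = 2/(‖b₁‖+‖b₂‖) = 1.292224, sign → tz>0 ⇒ λ=+1.292224
r₁ = λ·B[:,0] = (+0.92941,+0.27544,-0.24562); r₂ = λ·B[:,1] = (-0.23954,+0.95654,+0.16628)
r₃ = r₁×r₂ = (+0.28075,-0.09570,+0.95500); SVD([r₁ r₂ r₃]) → R = UVᵀ:
  R  [+0.92941 -0.23954 +0.28075]
  R  [+0.27544 +0.95654 -0.09570]
  R  [-0.24562 +0.16628 +0.95500]
t = (-0.32616, -0.26347, +1.29222) m
tr R = 2.840949; θ = arccos((tr R − 1)/2) = 0.401503 rad = 23.004°
axis k = ((R−Rᵀ)₃₂, (R−Rᵀ)₁₃, (R−Rᵀ)₂₁) / (2 sinθ) = (+0.335183, +0.673448, +0.658878)
rvec = θ·k = (+0.134577, +0.270391, +0.264541)

rvec=(0.1346, 0.2704, 0.2645) tvec=(-0.3262, -0.2635, 1.2922)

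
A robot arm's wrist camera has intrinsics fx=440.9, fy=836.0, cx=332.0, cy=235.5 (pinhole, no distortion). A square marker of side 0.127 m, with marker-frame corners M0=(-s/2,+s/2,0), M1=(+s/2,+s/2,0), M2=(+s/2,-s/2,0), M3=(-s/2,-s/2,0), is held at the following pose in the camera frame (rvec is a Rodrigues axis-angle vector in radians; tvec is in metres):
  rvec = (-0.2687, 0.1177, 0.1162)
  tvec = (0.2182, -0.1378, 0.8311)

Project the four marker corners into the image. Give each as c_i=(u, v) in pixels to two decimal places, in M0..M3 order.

Intrinsics K: fx=440.9, fy=836.0, cx=332.0, cy=235.5
Marker side s = 0.127 m; corners in marker frame (Z=0):
  M0 = (-0.0635, +0.0635, 0)
  M1 = (+0.0635, +0.0635, 0)
  M2 = (+0.0635, -0.0635, 0)
  M3 = (-0.0635, -0.0635, 0)
rvec = (-0.2687, 0.1177, 0.1162), |rvec| = θ = 0.31552 rad = 18.078°
Rodrigues: sinθ=0.31031, 1−cosθ=0.04937; R = I + sinθ·[k]× + (1−cosθ)·[k]×²:
    [+0.98644 -0.12996 +0.10027]
    [+0.09860 +0.95750 +0.27105]
    [-0.13124 -0.25748 +0.95733]
t = (0.2182, -0.1378, 0.8311) m
M0: Pc = R·M0+t = (+0.14731, -0.08326, +0.82308); u = 440.9·(+0.14731)/0.82308 + 332.0 = 410.9086, v = 836.0·(-0.08326)/0.82308 + 235.5 = 150.9338
M1: Pc = R·M1+t = (+0.27259, -0.07074, +0.80642); u = 440.9·(+0.27259)/0.80642 + 332.0 = 481.0336, v = 836.0·(-0.07074)/0.80642 + 235.5 = 162.1675
M2: Pc = R·M2+t = (+0.28909, -0.19234, +0.83912); u = 440.9·(+0.28909)/0.83912 + 332.0 = 483.8983, v = 836.0·(-0.19234)/0.83912 + 235.5 = 43.8739
M3: Pc = R·M3+t = (+0.16381, -0.20486, +0.85578); u = 440.9·(+0.16381)/0.85578 + 332.0 = 416.3970, v = 836.0·(-0.20486)/0.85578 + 235.5 = 35.3734

c0=(410.91, 150.93) c1=(481.03, 162.17) c2=(483.90, 43.87) c3=(416.40, 35.37)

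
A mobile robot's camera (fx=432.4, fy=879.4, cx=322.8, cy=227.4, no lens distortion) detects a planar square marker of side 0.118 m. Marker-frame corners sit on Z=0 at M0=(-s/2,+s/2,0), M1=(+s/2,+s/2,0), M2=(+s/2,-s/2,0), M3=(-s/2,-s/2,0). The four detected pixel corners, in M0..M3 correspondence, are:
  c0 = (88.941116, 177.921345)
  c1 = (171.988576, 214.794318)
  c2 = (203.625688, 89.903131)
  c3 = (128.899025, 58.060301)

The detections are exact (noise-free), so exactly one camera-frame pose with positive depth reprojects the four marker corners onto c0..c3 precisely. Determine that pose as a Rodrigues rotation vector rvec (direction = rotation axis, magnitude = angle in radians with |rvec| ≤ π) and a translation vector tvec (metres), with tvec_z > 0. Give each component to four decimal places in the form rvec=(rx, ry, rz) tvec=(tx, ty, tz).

rvec=(-0.6203, -0.0137, 0.2214) tvec=(-0.2487, -0.0674, 0.6193)

Intrinsics K: fx=432.4, fy=879.4, cx=322.8, cy=227.4
Marker side s = 0.118 m; corners in marker frame (Z=0):
  M0 = (-0.0590, +0.0590, 0)
  M1 = (+0.0590, +0.0590, 0)
  M2 = (+0.0590, -0.0590, 0)
  M3 = (-0.0590, -0.0590, 0)
Detected image corners:
  c0 = (88.941116, 177.921345) px
  c1 = (171.988576, 214.794318) px
  c2 = (203.625688, 89.903131) px
  c3 = (128.899025, 58.060301) px
Planar DLT: solve 8×8 A·h = b for H (H[2,2]=1):
  H  [+653.77883 -441.98206 +149.14794]
  H  [+278.32026 +910.85422 +131.71376]
  H  [-0.08637 -0.93307 +1.00000]
B = K⁻¹H; ‖b₁‖=1.614769, ‖b₂‖=1.614769; λ = 2/(‖b₁‖+‖b₂‖) = 0.619284, sign → tz>0 ⇒ λ=+0.619284
r₁ = λ·B[:,0] = (+0.97627,+0.20983,-0.05349); r₂ = λ·B[:,1] = (-0.20164,+0.79085,-0.57784)
r₃ = r₁×r₂ = (-0.07894,+0.57491,+0.81440); SVD([r₁ r₂ r₃]) → R = UVᵀ:
  R  [+0.97627 -0.20164 -0.07894]
  R  [+0.20983 +0.79085 +0.57491]
  R  [-0.05349 -0.57784 +0.81440]
t = (-0.24870, -0.06738, +0.61928) m
tr R = 2.581527; θ = arccos((tr R − 1)/2) = 0.658741 rad = 37.743°
axis k = ((R−Rᵀ)₃₂, (R−Rᵀ)₁₃, (R−Rᵀ)₂₁) / (2 sinθ) = (-0.941598, -0.020792, +0.336096)
rvec = θ·k = (-0.620270, -0.013696, +0.221400)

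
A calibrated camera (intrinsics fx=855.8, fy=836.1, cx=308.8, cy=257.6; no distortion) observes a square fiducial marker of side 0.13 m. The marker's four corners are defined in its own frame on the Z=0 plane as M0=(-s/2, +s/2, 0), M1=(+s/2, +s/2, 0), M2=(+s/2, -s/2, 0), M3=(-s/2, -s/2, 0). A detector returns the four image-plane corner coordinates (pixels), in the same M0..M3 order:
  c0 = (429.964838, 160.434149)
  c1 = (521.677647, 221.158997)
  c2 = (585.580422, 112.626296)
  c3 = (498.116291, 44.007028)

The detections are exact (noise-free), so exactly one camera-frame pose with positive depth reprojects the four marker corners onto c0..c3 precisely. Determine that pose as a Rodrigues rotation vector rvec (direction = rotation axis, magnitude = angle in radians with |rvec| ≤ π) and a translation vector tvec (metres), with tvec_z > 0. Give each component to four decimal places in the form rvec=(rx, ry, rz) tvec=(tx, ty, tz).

rvec=(0.1380, -0.4445, 0.5044) tvec=(0.1985, -0.1229, 0.8431)

Intrinsics K: fx=855.8, fy=836.1, cx=308.8, cy=257.6
Marker side s = 0.13 m; corners in marker frame (Z=0):
  M0 = (-0.0650, +0.0650, 0)
  M1 = (+0.0650, +0.0650, 0)
  M2 = (+0.0650, -0.0650, 0)
  M3 = (-0.0650, -0.0650, 0)
Detected image corners:
  c0 = (429.964838, 160.434149) px
  c1 = (521.677647, 221.158997) px
  c2 = (585.580422, 112.626296) px
  c3 = (498.116291, 44.007028) px
Planar DLT: solve 8×8 A·h = b for H (H[2,2]=1):
  H  [+957.07879 -495.51367 +510.31795]
  H  [+568.27833 +867.31873 +135.74826]
  H  [+0.52652 +0.02325 +1.00000]
B = K⁻¹H; ‖b₁‖=1.186101, ‖b₂‖=1.186101; λ = 2/(‖b₁‖+‖b₂‖) = 0.843098, sign → tz>0 ⇒ λ=+0.843098
r₁ = λ·B[:,0] = (+0.78270,+0.43627,+0.44391); r₂ = λ·B[:,1] = (-0.49523,+0.86854,+0.01960)
r₃ = r₁×r₂ = (-0.37700,-0.23518,+0.89586); SVD([r₁ r₂ r₃]) → R = UVᵀ:
  R  [+0.78270 -0.49523 -0.37700]
  R  [+0.43627 +0.86854 -0.23518]
  R  [+0.44391 +0.01960 +0.89586]
t = (+0.19853, -0.12287, +0.84310) m
tr R = 2.547096; θ = arccos((tr R − 1)/2) = 0.686376 rad = 39.326°
axis k = ((R−Rᵀ)₃₂, (R−Rᵀ)₁₃, (R−Rᵀ)₂₁) / (2 sinθ) = (+0.201009, -0.647674, +0.734924)
rvec = θ·k = (+0.137968, -0.444548, +0.504434)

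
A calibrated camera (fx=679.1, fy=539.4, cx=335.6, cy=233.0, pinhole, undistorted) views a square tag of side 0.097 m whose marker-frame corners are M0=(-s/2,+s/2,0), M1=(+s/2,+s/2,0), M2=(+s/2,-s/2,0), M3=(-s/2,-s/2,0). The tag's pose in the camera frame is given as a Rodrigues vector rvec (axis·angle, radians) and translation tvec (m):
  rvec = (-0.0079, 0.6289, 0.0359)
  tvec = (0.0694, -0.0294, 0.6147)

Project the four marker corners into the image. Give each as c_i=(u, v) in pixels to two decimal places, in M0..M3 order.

c0=(365.64, 247.72) c1=(459.35, 251.93) c2=(463.47, 162.72) c3=(369.34, 166.42)

Intrinsics K: fx=679.1, fy=539.4, cx=335.6, cy=233.0
Marker side s = 0.097 m; corners in marker frame (Z=0):
  M0 = (-0.0485, +0.0485, 0)
  M1 = (+0.0485, +0.0485, 0)
  M2 = (+0.0485, -0.0485, 0)
  M3 = (-0.0485, -0.0485, 0)
rvec = (-0.0079, 0.6289, 0.0359), |rvec| = θ = 0.62997 rad = 36.095°
Rodrigues: sinθ=0.58912, 1−cosθ=0.19196; R = I + sinθ·[k]× + (1−cosθ)·[k]×²:
    [+0.80807 -0.03598 +0.58798]
    [+0.03117 +0.99935 +0.01831]
    [-0.58826 +0.00353 +0.80867]
t = (0.0694, -0.0294, 0.6147) m
M0: Pc = R·M0+t = (+0.02846, +0.01756, +0.64340); u = 679.1·(+0.02846)/0.64340 + 335.6 = 365.6429, v = 539.4·(+0.01756)/0.64340 + 233.0 = 247.7187
M1: Pc = R·M1+t = (+0.10685, +0.02058, +0.58634); u = 679.1·(+0.10685)/0.58634 + 335.6 = 459.3499, v = 539.4·(+0.02058)/0.58634 + 233.0 = 251.9324
M2: Pc = R·M2+t = (+0.11034, -0.07636, +0.58600); u = 679.1·(+0.11034)/0.58600 + 335.6 = 463.4663, v = 539.4·(-0.07636)/0.58600 + 233.0 = 162.7152
M3: Pc = R·M3+t = (+0.03195, -0.07938, +0.64306); u = 679.1·(+0.03195)/0.64306 + 335.6 = 369.3441, v = 539.4·(-0.07938)/0.64306 + 233.0 = 166.4158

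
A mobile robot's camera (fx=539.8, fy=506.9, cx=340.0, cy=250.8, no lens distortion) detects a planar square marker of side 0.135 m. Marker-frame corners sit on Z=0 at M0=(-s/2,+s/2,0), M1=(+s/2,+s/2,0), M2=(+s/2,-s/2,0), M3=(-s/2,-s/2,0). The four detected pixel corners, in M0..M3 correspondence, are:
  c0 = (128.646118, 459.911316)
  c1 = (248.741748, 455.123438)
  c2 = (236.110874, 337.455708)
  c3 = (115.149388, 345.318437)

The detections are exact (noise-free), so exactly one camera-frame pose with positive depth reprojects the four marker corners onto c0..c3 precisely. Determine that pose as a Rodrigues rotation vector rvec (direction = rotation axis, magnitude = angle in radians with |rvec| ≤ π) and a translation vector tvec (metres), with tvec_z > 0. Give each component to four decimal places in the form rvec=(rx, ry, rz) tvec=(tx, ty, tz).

Intrinsics K: fx=539.8, fy=506.9, cx=340.0, cy=250.8
Marker side s = 0.135 m; corners in marker frame (Z=0):
  M0 = (-0.0675, +0.0675, 0)
  M1 = (+0.0675, +0.0675, 0)
  M2 = (+0.0675, -0.0675, 0)
  M3 = (-0.0675, -0.0675, 0)
Detected image corners:
  c0 = (128.646118, 459.911316) px
  c1 = (248.741748, 455.123438) px
  c2 = (236.110874, 337.455708) px
  c3 = (115.149388, 345.318437) px
Planar DLT: solve 8×8 A·h = b for H (H[2,2]=1):
  H  [+857.79517 +110.29677 +181.41325]
  H  [-123.53111 +889.65007 +399.78340]
  H  [-0.19210 +0.07403 +1.00000]
B = K⁻¹H; ‖b₁‖=1.727258, ‖b₂‖=1.727258; λ = 2/(‖b₁‖+‖b₂‖) = 0.578952, sign → tz>0 ⇒ λ=+0.578952
r₁ = λ·B[:,0] = (+0.99006,-0.08606,-0.11122); r₂ = λ·B[:,1] = (+0.09130,+0.99490,+0.04286)
r₃ = r₁×r₂ = (+0.10696,-0.05259,+0.99287); SVD([r₁ r₂ r₃]) → R = UVᵀ:
  R  [+0.99006 +0.09130 +0.10696]
  R  [-0.08606 +0.99490 -0.05259]
  R  [-0.11122 +0.04286 +0.99287]
t = (-0.17009, +0.17016, +0.57895) m
tr R = 2.977835; θ = arccos((tr R − 1)/2) = 0.149017 rad = 8.538°
axis k = ((R−Rᵀ)₃₂, (R−Rᵀ)₁₃, (R−Rᵀ)₂₁) / (2 sinθ) = (+0.321463, +0.734761, -0.597317)
rvec = θ·k = (+0.047904, +0.109492, -0.089011)

rvec=(0.0479, 0.1095, -0.0890) tvec=(-0.1701, 0.1702, 0.5790)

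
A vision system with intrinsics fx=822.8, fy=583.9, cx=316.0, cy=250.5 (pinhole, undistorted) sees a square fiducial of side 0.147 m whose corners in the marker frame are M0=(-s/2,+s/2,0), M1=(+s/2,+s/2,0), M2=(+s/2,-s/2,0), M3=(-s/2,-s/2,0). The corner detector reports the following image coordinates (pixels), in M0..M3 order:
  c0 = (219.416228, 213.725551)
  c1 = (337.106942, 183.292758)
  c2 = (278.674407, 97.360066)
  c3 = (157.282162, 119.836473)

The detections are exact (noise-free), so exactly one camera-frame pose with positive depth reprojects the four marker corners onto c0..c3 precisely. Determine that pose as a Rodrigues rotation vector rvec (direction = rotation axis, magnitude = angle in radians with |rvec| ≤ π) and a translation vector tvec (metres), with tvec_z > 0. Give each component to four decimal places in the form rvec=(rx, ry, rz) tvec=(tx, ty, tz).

Intrinsics K: fx=822.8, fy=583.9, cx=316.0, cy=250.5
Marker side s = 0.147 m; corners in marker frame (Z=0):
  M0 = (-0.0735, +0.0735, 0)
  M1 = (+0.0735, +0.0735, 0)
  M2 = (+0.0735, -0.0735, 0)
  M3 = (-0.0735, -0.0735, 0)
Detected image corners:
  c0 = (219.416228, 213.725551) px
  c1 = (337.106942, 183.292758) px
  c2 = (278.674407, 97.360066) px
  c3 = (157.282162, 119.836473) px
Planar DLT: solve 8×8 A·h = b for H (H[2,2]=1):
  H  [+956.73904 +389.47647 +250.48066]
  H  [-91.02134 +598.06237 +152.72421]
  H  [+0.57818 -0.08092 +1.00000]
B = K⁻¹H; ‖b₁‖=1.175766, ‖b₂‖=1.175766; λ = 2/(‖b₁‖+‖b₂‖) = 0.850510, sign → tz>0 ⇒ λ=+0.850510
r₁ = λ·B[:,0] = (+0.80010,-0.34355,+0.49174); r₂ = λ·B[:,1] = (+0.42903,+0.90067,-0.06883)
r₃ = r₁×r₂ = (-0.41925,+0.26604,+0.86802); SVD([r₁ r₂ r₃]) → R = UVᵀ:
  R  [+0.80010 +0.42903 -0.41925]
  R  [-0.34355 +0.90067 +0.26604]
  R  [+0.49174 -0.06883 +0.86802]
t = (-0.06773, -0.14242, +0.85051) m
tr R = 2.568785; θ = arccos((tr R − 1)/2) = 0.669081 rad = 38.335°
axis k = ((R−Rᵀ)₃₂, (R−Rᵀ)₁₃, (R−Rᵀ)₂₁) / (2 sinθ) = (-0.269938, -0.734360, -0.622776)
rvec = θ·k = (-0.180610, -0.491346, -0.416687)

rvec=(-0.1806, -0.4913, -0.4167) tvec=(-0.0677, -0.1424, 0.8505)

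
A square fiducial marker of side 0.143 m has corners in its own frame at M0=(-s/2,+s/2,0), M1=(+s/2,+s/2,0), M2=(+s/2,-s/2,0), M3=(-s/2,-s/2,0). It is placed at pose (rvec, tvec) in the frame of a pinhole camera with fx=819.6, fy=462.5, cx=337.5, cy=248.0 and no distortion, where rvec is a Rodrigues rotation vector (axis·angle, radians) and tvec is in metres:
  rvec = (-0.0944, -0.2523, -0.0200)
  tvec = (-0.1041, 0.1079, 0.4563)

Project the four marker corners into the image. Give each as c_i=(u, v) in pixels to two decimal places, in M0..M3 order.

Intrinsics K: fx=819.6, fy=462.5, cx=337.5, cy=248.0
Marker side s = 0.143 m; corners in marker frame (Z=0):
  M0 = (-0.0715, +0.0715, 0)
  M1 = (+0.0715, +0.0715, 0)
  M2 = (+0.0715, -0.0715, 0)
  M3 = (-0.0715, -0.0715, 0)
rvec = (-0.0944, -0.2523, -0.0200), |rvec| = θ = 0.27012 rad = 15.477°
Rodrigues: sinθ=0.26685, 1−cosθ=0.03626; R = I + sinθ·[k]× + (1−cosθ)·[k]×²:
    [+0.96817 +0.03159 -0.24830]
    [-0.00792 +0.99537 +0.09576]
    [+0.25018 -0.09075 +0.96394]
t = (-0.1041, 0.1079, 0.4563) m
M0: Pc = R·M0+t = (-0.17106, +0.17964, +0.43192); u = 819.6·(-0.17106)/0.43192 + 337.5 = 12.8943, v = 462.5·(+0.17964)/0.43192 + 248.0 = 440.3522
M1: Pc = R·M1+t = (-0.03262, +0.17850, +0.46770); u = 819.6·(-0.03262)/0.46770 + 337.5 = 280.3415, v = 462.5·(+0.17850)/0.46770 + 248.0 = 424.5183
M2: Pc = R·M2+t = (-0.03714, +0.03616, +0.48068); u = 819.6·(-0.03714)/0.48068 + 337.5 = 274.1811, v = 462.5·(+0.03616)/0.48068 + 248.0 = 282.7969
M3: Pc = R·M3+t = (-0.17558, +0.03730, +0.44490); u = 819.6·(-0.17558)/0.44490 + 337.5 = 14.0396, v = 462.5·(+0.03730)/0.44490 + 248.0 = 286.7726

c0=(12.89, 440.35) c1=(280.34, 424.52) c2=(274.18, 282.80) c3=(14.04, 286.77)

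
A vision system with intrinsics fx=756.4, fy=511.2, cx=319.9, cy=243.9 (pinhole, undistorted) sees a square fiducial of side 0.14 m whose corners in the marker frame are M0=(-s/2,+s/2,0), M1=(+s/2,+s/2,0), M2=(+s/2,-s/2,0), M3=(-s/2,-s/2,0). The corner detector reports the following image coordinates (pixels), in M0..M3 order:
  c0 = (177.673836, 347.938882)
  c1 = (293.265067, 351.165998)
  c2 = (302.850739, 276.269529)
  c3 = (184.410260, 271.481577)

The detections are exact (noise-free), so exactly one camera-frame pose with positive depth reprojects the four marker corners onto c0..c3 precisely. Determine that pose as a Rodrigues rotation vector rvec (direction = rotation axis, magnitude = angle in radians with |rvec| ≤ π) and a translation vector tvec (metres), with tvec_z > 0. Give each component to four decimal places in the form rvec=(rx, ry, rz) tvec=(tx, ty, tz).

Intrinsics K: fx=756.4, fy=511.2, cx=319.9, cy=243.9
Marker side s = 0.14 m; corners in marker frame (Z=0):
  M0 = (-0.0700, +0.0700, 0)
  M1 = (+0.0700, +0.0700, 0)
  M2 = (+0.0700, -0.0700, 0)
  M3 = (-0.0700, -0.0700, 0)
Detected image corners:
  c0 = (177.673836, 347.938882) px
  c1 = (293.265067, 351.165998) px
  c2 = (302.850739, 276.269529) px
  c3 = (184.410260, 271.481577) px
Planar DLT: solve 8×8 A·h = b for H (H[2,2]=1):
  H  [+868.65960 -14.42899 +240.06112]
  H  [+71.44641 +597.70127 +312.21939]
  H  [+0.13760 +0.18352 +1.00000]
B = K⁻¹H; ‖b₁‖=1.101363, ‖b₂‖=1.101363; λ = 2/(‖b₁‖+‖b₂‖) = 0.907966, sign → tz>0 ⇒ λ=+0.907966
r₁ = λ·B[:,0] = (+0.98988,+0.06729,+0.12494); r₂ = λ·B[:,1] = (-0.08779,+0.98210,+0.16663)
r₃ = r₁×r₂ = (-0.11149,-0.17591,+0.97807); SVD([r₁ r₂ r₃]) → R = UVᵀ:
  R  [+0.98988 -0.08779 -0.11149]
  R  [+0.06729 +0.98210 -0.17591]
  R  [+0.12494 +0.16663 +0.97807]
t = (-0.09584, +0.12135, +0.90797) m
tr R = 2.950055; θ = arccos((tr R − 1)/2) = 0.223951 rad = 12.831°
axis k = ((R−Rᵀ)₃₂, (R−Rᵀ)₁₃, (R−Rᵀ)₂₁) / (2 sinθ) = (+0.771202, -0.532298, +0.349151)
rvec = θ·k = (+0.172711, -0.119209, +0.078193)

rvec=(0.1727, -0.1192, 0.0782) tvec=(-0.0958, 0.1213, 0.9080)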